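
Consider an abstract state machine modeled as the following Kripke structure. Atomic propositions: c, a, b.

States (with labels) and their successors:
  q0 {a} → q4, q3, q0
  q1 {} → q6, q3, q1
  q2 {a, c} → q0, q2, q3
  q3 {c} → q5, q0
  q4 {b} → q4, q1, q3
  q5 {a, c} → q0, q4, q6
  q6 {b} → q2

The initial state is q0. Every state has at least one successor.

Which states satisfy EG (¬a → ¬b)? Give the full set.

{q0, q1, q2, q3, q5}

States satisfying ¬a → ¬b: {q0, q1, q2, q3, q5}.
States satisfying EG (¬a → ¬b): {q0, q1, q2, q3, q5}.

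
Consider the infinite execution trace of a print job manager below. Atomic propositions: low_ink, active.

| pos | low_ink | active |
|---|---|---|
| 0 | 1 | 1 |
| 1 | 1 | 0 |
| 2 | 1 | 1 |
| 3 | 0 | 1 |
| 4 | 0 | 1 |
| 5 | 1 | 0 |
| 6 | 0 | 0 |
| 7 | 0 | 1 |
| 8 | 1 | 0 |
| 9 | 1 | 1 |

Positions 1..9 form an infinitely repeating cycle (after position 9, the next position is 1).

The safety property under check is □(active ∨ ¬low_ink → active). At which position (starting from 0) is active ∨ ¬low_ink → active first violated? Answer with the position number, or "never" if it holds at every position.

6

Check active ∨ ¬low_ink → active at each position in order: 0 ✓, 1 ✓, 2 ✓, 3 ✓, 4 ✓, 5 ✓.
At position 6 the labels are {}, so active ∨ ¬low_ink → active is false there. This is the first violation.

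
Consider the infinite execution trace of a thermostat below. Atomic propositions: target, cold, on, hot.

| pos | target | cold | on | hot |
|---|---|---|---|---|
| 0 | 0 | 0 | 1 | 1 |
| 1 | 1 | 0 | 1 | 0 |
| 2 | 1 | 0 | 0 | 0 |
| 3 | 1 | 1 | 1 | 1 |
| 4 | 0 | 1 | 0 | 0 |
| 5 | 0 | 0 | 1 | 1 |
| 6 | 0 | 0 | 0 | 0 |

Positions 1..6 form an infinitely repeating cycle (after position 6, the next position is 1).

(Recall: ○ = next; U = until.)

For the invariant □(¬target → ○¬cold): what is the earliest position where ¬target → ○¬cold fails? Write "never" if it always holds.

never

¬target → ○¬cold holds at every position 0..6, and those are all the positions the trace ever visits, so the invariant □(¬target → ○¬cold) is never violated.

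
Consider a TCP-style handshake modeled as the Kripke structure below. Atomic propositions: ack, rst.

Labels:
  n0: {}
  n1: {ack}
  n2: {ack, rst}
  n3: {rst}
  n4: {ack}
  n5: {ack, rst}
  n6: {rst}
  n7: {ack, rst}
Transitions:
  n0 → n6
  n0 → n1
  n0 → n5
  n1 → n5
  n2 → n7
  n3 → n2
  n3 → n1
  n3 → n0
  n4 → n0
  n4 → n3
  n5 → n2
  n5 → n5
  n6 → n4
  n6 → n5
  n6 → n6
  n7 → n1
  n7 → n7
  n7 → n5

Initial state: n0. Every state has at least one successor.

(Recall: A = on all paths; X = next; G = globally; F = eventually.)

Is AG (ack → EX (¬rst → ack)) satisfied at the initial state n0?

States satisfying ack → EX (¬rst → ack): {n0, n1, n2, n3, n4, n5, n6, n7}.
States satisfying AG (ack → EX (¬rst → ack)): {n0, n1, n2, n3, n4, n5, n6, n7}.
Every state reachable from n0 satisfies ack → EX (¬rst → ack).
n0 ∈ Sat(AG (ack → EX (¬rst → ack))).

Satisfied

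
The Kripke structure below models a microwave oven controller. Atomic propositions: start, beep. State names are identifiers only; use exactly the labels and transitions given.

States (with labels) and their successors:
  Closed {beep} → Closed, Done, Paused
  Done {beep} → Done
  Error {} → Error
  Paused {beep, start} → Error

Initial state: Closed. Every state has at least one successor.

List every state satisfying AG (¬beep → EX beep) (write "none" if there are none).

{Done}

States satisfying ¬beep → EX beep: {Closed, Done, Paused}.
States satisfying AG (¬beep → EX beep): {Done}.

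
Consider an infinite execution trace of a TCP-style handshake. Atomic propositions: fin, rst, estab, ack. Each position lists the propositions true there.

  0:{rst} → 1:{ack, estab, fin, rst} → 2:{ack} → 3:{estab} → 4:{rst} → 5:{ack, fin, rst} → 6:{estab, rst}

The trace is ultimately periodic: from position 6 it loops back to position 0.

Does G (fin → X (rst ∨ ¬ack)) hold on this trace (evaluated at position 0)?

fin → X (rst ∨ ¬ack) must hold at every position from 0 onward. It fails at position 1, so G (fin → X (rst ∨ ¬ack)) is false.
Positions where fin holds: 1, 5.
Check X (rst ∨ ¬ack) at each: 1→fails, 5→ok.

Violated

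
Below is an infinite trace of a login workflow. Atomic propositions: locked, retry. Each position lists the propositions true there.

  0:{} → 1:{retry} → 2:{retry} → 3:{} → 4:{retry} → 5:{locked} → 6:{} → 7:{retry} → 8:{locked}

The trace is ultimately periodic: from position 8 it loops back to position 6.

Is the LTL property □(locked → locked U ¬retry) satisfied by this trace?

locked → locked U ¬retry holds at every position 0..8, and those are all positions ever visited, so □(locked → locked U ¬retry) holds.
Positions where locked holds: 5, 8.
Check locked U ¬retry at each: 5→ok, 8→ok.

Holds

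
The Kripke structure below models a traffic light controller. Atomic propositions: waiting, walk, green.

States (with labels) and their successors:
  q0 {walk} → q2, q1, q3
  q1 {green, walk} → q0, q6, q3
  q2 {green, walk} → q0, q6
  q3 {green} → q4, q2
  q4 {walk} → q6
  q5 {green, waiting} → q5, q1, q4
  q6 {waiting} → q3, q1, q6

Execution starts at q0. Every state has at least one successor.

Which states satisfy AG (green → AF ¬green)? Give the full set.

{q0, q1, q2, q3, q4, q6}

States satisfying green → AF ¬green: {q0, q1, q2, q3, q4, q6}.
States satisfying AG (green → AF ¬green): {q0, q1, q2, q3, q4, q6}.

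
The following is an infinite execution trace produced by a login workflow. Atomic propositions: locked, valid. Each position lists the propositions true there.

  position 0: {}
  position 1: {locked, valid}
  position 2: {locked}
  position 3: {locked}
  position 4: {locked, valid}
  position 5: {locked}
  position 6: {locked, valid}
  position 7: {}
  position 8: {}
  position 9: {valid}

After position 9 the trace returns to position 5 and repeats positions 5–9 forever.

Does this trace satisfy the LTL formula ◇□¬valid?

No

□¬valid is false at every position 0..9, so it never becomes true and ◇□¬valid fails.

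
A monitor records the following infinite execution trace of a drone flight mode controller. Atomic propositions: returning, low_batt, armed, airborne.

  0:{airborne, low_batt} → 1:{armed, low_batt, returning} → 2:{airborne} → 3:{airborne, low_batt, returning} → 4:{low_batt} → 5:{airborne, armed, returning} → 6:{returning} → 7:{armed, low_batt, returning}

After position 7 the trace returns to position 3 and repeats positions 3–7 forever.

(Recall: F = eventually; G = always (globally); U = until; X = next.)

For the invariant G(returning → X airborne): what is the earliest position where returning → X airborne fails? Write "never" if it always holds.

3

Check returning → X airborne at each position in order: 0 ✓, 1 ✓, 2 ✓.
At position 3 the labels are {airborne, low_batt, returning} and the next position 4 has {low_batt}, so returning → X airborne is false there. This is the first violation.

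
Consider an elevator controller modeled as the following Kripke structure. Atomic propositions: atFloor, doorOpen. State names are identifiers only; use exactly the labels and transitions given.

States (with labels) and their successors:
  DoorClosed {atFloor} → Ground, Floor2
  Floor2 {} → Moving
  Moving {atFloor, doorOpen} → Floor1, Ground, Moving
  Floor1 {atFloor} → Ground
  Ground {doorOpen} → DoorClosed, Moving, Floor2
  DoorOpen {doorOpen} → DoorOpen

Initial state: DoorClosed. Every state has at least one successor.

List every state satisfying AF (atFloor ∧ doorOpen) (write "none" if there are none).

States satisfying atFloor ∧ doorOpen: {Moving}.
States satisfying AF (atFloor ∧ doorOpen): {Floor2, Moving}.

{Floor2, Moving}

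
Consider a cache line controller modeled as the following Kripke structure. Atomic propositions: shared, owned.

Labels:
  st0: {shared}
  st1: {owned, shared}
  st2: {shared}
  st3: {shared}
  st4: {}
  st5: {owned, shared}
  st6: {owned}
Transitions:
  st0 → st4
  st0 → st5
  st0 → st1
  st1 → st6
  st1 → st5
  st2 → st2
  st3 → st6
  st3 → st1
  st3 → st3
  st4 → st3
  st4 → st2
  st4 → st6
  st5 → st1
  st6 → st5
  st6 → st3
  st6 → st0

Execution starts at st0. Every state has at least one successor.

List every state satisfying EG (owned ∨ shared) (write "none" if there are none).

States satisfying owned ∨ shared: {st0, st1, st2, st3, st5, st6}.
States satisfying EG (owned ∨ shared): {st0, st1, st2, st3, st5, st6}.

{st0, st1, st2, st3, st5, st6}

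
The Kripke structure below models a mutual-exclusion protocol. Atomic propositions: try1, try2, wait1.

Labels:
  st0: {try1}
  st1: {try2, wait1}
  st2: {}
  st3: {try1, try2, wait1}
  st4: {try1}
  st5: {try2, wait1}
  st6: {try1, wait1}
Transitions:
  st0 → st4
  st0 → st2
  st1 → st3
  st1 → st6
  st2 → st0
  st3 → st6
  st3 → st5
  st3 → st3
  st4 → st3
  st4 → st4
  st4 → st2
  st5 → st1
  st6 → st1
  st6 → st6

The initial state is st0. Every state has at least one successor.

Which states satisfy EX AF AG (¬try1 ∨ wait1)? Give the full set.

{st1, st3, st4, st5, st6}

States satisfying AF AG (¬try1 ∨ wait1): {st1, st3, st5, st6}.
States satisfying EX AF AG (¬try1 ∨ wait1): {st1, st3, st4, st5, st6}.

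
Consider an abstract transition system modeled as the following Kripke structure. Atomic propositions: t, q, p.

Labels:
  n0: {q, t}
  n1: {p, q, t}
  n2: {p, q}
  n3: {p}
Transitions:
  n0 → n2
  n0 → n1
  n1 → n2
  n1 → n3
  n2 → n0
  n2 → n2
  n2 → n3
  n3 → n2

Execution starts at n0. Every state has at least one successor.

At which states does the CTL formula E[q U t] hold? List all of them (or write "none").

States satisfying q: {n0, n1, n2}.
States satisfying t: {n0, n1}.
States satisfying E[q U t]: {n0, n1, n2}.

{n0, n1, n2}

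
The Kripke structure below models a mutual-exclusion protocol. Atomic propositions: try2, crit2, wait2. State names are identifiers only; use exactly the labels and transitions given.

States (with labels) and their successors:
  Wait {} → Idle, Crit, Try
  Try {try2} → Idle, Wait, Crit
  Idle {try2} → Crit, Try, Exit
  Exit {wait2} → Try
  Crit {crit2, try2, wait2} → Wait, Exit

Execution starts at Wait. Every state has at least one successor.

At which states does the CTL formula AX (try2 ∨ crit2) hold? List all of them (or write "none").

States satisfying try2 ∨ crit2: {Try, Idle, Crit}.
States satisfying AX (try2 ∨ crit2): {Wait, Exit}.

{Wait, Exit}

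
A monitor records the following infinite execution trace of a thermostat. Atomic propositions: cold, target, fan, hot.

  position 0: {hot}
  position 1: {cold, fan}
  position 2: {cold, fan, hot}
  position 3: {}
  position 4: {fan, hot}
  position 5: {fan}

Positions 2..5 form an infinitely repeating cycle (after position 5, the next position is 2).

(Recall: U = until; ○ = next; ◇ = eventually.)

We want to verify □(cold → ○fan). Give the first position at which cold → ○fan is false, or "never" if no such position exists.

Check cold → ○fan at each position in order: 0 ✓, 1 ✓.
At position 2 the labels are {cold, fan, hot} and the next position 3 has {}, so cold → ○fan is false there. This is the first violation.

2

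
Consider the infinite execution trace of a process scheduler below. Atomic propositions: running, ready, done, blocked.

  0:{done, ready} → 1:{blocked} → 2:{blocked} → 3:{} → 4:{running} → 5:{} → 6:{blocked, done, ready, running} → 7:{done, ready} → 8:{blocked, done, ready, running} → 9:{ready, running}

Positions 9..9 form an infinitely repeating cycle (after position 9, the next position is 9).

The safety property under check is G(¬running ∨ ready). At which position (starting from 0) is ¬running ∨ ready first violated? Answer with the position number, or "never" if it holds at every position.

4

Check ¬running ∨ ready at each position in order: 0 ✓, 1 ✓, 2 ✓, 3 ✓.
At position 4 the labels are {running}, so ¬running ∨ ready is false there. This is the first violation.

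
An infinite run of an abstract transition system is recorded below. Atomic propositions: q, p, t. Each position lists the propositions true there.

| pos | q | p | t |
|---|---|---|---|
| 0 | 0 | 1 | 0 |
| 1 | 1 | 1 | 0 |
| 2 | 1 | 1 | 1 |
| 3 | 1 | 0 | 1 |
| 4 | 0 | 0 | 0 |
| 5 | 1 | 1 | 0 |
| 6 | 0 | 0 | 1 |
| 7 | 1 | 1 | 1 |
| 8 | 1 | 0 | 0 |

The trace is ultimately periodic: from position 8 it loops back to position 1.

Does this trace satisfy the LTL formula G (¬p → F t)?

Yes

¬p → F t holds at every position 0..8, and those are all positions ever visited, so G (¬p → F t) holds.
Positions where ¬p holds: 3, 4, 6, 8.
Check F t at each: 3→ok, 4→ok, 6→ok, 8→ok.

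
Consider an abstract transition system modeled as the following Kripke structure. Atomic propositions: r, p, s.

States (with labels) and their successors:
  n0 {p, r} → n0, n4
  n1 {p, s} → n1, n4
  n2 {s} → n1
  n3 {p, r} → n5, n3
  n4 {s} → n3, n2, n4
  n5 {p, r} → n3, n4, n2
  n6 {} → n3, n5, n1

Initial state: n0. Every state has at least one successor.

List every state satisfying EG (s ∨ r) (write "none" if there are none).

States satisfying s ∨ r: {n0, n1, n2, n3, n4, n5}.
States satisfying EG (s ∨ r): {n0, n1, n2, n3, n4, n5}.

{n0, n1, n2, n3, n4, n5}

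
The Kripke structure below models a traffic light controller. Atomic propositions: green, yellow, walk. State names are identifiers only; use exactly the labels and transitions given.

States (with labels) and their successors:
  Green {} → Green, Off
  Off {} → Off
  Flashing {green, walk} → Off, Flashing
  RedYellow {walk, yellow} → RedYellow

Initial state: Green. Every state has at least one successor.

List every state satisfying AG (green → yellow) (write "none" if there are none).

{Green, Off, RedYellow}

States satisfying green → yellow: {Green, Off, RedYellow}.
States satisfying AG (green → yellow): {Green, Off, RedYellow}.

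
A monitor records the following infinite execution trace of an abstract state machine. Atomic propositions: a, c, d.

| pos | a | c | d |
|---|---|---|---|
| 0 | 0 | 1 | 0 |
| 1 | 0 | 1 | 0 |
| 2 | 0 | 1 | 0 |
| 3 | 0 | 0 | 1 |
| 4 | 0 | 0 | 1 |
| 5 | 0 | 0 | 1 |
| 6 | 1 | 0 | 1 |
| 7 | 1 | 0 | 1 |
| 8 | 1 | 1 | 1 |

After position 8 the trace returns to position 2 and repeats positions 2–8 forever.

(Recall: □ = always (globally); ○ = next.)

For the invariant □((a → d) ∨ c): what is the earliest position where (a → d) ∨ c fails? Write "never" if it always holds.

never

(a → d) ∨ c holds at every position 0..8, and those are all the positions the trace ever visits, so the invariant □((a → d) ∨ c) is never violated.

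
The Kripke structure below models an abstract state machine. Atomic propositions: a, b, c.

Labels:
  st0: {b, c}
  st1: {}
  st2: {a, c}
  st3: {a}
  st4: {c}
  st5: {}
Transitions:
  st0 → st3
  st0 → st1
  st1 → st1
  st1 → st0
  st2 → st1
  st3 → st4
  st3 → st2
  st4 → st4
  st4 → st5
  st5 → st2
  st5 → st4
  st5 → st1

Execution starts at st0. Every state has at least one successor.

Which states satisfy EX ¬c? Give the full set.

{st0, st1, st2, st4, st5}

States satisfying ¬c: {st1, st3, st5}.
States satisfying EX ¬c: {st0, st1, st2, st4, st5}.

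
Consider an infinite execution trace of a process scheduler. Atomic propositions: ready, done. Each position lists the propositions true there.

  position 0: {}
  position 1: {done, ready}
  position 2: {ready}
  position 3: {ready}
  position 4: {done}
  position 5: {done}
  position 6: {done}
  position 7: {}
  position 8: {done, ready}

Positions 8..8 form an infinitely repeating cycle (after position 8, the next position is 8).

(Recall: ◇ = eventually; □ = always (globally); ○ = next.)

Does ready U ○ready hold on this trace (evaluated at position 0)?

Satisfied

Walking from position 0: ○ready first holds at position 0, and ready holds at every earlier position along the way, so ready U ○ready holds.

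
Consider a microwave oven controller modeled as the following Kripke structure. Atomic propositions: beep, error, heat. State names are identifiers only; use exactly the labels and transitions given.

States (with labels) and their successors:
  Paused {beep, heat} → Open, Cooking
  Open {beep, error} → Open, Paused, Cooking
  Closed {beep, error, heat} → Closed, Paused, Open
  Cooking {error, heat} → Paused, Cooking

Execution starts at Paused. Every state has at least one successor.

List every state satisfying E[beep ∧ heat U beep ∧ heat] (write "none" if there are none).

{Paused, Closed}

States satisfying beep ∧ heat: {Paused, Closed}.
States satisfying E[beep ∧ heat U beep ∧ heat]: {Paused, Closed}.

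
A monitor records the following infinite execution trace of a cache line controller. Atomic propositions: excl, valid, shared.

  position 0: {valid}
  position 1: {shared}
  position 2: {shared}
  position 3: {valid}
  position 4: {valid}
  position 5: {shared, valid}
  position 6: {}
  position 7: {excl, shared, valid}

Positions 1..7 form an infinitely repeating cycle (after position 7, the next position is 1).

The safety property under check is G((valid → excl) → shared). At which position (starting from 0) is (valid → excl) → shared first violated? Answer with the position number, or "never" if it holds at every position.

Check (valid → excl) → shared at each position in order: 0 ✓, 1 ✓, 2 ✓, 3 ✓, 4 ✓, 5 ✓.
At position 6 the labels are {}, so (valid → excl) → shared is false there. This is the first violation.

6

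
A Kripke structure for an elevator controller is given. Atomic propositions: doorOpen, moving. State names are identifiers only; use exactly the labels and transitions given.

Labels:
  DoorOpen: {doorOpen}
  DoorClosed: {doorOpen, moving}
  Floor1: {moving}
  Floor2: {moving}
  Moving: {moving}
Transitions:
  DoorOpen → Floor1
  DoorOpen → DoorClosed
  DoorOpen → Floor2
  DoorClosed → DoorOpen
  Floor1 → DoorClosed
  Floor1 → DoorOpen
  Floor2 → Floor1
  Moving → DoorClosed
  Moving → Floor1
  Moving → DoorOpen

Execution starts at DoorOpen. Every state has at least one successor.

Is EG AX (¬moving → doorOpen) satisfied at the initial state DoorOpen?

Yes

States satisfying AX (¬moving → doorOpen): {DoorOpen, DoorClosed, Floor1, Floor2, Moving}.
States satisfying EG AX (¬moving → doorOpen): {DoorOpen, DoorClosed, Floor1, Floor2, Moving}.
DoorOpen ∈ Sat(EG AX (¬moving → doorOpen)).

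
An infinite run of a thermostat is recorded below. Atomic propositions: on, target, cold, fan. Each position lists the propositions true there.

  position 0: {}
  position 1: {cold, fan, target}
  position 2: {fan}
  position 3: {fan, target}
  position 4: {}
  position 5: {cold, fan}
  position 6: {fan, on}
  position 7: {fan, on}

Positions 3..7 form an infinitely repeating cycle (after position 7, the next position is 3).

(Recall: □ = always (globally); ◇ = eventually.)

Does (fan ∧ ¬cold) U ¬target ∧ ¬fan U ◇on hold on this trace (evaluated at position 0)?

Satisfied

Walking from position 0: ¬target first holds at position 0, and fan ∧ ¬cold holds at every earlier position along the way, so (fan ∧ ¬cold) U ¬target holds.
Walking from position 0: ◇on first holds at position 0, and ¬fan holds at every earlier position along the way, so ¬fan U ◇on holds.
At position 0: (fan ∧ ¬cold) U ¬target is true; ¬fan U ◇on is true; so (fan ∧ ¬cold) U ¬target ∧ ¬fan U ◇on is true.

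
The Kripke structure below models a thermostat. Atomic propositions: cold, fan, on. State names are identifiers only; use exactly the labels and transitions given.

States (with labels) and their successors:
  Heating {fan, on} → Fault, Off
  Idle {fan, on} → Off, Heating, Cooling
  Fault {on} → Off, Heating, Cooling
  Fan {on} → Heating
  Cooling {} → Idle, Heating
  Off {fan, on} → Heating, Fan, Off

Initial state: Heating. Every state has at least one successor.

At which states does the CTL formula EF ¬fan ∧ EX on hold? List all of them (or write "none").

States satisfying ¬fan: {Fault, Fan, Cooling}.
States satisfying EF ¬fan: {Heating, Idle, Fault, Fan, Cooling, Off}.
States satisfying on: {Heating, Idle, Fault, Fan, Off}.
States satisfying EX on: {Heating, Idle, Fault, Fan, Cooling, Off}.
States satisfying EF ¬fan ∧ EX on: {Heating, Idle, Fault, Fan, Cooling, Off}.

{Heating, Idle, Fault, Fan, Cooling, Off}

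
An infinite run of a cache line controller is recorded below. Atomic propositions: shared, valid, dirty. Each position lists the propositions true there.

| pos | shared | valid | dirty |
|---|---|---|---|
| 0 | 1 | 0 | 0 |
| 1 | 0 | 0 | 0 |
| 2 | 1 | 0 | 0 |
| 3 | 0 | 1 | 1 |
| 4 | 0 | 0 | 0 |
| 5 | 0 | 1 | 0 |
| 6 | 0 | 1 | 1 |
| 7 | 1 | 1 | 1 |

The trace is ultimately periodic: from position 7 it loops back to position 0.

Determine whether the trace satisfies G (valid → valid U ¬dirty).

valid → valid U ¬dirty holds at every position 0..7, and those are all positions ever visited, so G (valid → valid U ¬dirty) holds.
Positions where valid holds: 3, 5, 6, 7.
Check valid U ¬dirty at each: 3→ok, 5→ok, 6→ok, 7→ok.

Satisfied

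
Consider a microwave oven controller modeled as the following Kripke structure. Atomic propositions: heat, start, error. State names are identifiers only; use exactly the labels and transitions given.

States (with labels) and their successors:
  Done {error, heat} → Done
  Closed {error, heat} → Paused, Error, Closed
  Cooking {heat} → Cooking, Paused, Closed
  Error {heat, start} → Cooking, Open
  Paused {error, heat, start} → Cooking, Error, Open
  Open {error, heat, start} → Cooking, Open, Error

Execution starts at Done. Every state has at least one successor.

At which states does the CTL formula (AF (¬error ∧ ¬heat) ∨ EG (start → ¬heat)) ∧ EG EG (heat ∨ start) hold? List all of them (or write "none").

States satisfying ¬error ∧ ¬heat: ∅.
States satisfying AF (¬error ∧ ¬heat): ∅.
States satisfying start → ¬heat: {Done, Closed, Cooking}.
States satisfying EG (start → ¬heat): {Done, Closed, Cooking}.
States satisfying AF (¬error ∧ ¬heat) ∨ EG (start → ¬heat): {Done, Closed, Cooking}.
States satisfying EG (heat ∨ start): {Done, Closed, Cooking, Error, Paused, Open}.
States satisfying EG EG (heat ∨ start): {Done, Closed, Cooking, Error, Paused, Open}.
States satisfying (AF (¬error ∧ ¬heat) ∨ EG (start → ¬heat)) ∧ EG EG (heat ∨ start): {Done, Closed, Cooking}.

{Done, Closed, Cooking}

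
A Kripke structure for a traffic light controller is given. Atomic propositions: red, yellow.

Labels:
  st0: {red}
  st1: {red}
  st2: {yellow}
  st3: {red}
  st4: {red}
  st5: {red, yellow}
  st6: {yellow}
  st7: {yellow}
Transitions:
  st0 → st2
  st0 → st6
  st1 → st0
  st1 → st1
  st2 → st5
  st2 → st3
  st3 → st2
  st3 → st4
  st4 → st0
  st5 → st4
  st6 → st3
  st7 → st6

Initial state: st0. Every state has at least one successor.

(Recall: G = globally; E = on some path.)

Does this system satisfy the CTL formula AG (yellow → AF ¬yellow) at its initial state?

Yes

States satisfying yellow → AF ¬yellow: {st0, st1, st2, st3, st4, st5, st6, st7}.
States satisfying AG (yellow → AF ¬yellow): {st0, st1, st2, st3, st4, st5, st6, st7}.
Every state reachable from st0 satisfies yellow → AF ¬yellow.
st0 ∈ Sat(AG (yellow → AF ¬yellow)).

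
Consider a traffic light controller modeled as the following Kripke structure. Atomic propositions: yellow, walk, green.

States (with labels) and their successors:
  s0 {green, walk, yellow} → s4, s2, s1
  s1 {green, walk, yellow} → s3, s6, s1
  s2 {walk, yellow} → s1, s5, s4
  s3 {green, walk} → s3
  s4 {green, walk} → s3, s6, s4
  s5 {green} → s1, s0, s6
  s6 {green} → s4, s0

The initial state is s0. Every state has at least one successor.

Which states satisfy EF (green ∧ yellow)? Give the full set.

States satisfying green ∧ yellow: {s0, s1}.
States satisfying EF (green ∧ yellow): {s0, s1, s2, s4, s5, s6}.

{s0, s1, s2, s4, s5, s6}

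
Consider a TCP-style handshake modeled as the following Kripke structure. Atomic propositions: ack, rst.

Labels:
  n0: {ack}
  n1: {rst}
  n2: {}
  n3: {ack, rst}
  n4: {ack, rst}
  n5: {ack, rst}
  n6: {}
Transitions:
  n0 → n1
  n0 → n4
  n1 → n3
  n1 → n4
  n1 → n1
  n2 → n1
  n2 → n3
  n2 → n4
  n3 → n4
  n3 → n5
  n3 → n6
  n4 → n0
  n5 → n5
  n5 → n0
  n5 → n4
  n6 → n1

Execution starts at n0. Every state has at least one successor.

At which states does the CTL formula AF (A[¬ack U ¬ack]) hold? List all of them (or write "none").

States satisfying A[¬ack U ¬ack]: {n1, n2, n6}.
States satisfying AF (A[¬ack U ¬ack]): {n1, n2, n6}.

{n1, n2, n6}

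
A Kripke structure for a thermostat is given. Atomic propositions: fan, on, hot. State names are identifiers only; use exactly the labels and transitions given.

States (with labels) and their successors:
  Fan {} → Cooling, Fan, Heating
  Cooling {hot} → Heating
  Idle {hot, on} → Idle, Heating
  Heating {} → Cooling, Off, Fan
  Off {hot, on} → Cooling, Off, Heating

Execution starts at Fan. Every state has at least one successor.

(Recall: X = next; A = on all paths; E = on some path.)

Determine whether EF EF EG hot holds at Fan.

Yes

States satisfying EF EG hot: {Fan, Cooling, Idle, Heating, Off}.
States satisfying EF EF EG hot: {Fan, Cooling, Idle, Heating, Off}.
Some path from Fan reaches a state where EF EG hot holds.
Fan ∈ Sat(EF EF EG hot).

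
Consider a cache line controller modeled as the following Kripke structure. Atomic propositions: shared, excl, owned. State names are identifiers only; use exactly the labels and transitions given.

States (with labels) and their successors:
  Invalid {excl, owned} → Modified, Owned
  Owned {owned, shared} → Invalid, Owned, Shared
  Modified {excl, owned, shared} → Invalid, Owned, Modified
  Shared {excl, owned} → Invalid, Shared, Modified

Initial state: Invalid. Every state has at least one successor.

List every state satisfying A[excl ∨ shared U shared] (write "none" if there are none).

{Invalid, Owned, Modified}

States satisfying excl ∨ shared: {Invalid, Owned, Modified, Shared}.
States satisfying shared: {Owned, Modified}.
States satisfying A[excl ∨ shared U shared]: {Invalid, Owned, Modified}.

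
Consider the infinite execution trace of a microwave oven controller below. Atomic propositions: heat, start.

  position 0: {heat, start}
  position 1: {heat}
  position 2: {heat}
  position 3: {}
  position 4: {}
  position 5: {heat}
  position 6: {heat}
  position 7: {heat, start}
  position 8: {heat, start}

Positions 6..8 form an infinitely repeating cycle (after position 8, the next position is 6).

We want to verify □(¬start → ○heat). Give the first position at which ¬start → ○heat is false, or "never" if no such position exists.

Check ¬start → ○heat at each position in order: 0 ✓, 1 ✓.
At position 2 the labels are {heat} and the next position 3 has {}, so ¬start → ○heat is false there. This is the first violation.

2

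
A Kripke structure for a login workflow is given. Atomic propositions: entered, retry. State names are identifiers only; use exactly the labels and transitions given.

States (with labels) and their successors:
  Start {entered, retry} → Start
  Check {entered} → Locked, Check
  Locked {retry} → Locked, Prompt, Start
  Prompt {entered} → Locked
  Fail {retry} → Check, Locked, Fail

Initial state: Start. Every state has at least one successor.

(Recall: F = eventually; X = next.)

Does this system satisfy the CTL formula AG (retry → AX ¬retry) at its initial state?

States satisfying retry → AX ¬retry: {Check, Prompt}.
States satisfying AG (retry → AX ¬retry): ∅.
Start is reachable from Start and violates retry → AX ¬retry, so AG fails at Start.
Start ∉ Sat(AG (retry → AX ¬retry)).

Violated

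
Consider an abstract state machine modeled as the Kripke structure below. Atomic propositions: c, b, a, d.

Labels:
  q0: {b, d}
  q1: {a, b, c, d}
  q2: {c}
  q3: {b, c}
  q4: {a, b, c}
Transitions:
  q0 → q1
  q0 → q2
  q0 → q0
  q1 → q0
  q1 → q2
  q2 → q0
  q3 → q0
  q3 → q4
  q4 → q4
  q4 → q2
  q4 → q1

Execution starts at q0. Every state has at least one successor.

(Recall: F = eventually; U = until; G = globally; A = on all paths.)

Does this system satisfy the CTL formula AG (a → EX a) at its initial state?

No

States satisfying a → EX a: {q0, q2, q3, q4}.
States satisfying AG (a → EX a): ∅.
q1 is reachable from q0 and violates a → EX a, so AG fails at q0.
q0 ∉ Sat(AG (a → EX a)).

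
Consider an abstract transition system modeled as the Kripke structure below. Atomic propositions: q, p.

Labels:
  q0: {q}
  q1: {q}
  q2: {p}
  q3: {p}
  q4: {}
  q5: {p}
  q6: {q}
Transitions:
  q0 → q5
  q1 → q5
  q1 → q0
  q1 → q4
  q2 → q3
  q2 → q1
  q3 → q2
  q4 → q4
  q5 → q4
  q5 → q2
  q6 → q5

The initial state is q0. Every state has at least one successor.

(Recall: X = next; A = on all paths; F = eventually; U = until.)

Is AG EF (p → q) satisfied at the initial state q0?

States satisfying EF (p → q): {q0, q1, q2, q3, q4, q5, q6}.
States satisfying AG EF (p → q): {q0, q1, q2, q3, q4, q5, q6}.
Every state reachable from q0 satisfies EF (p → q).
q0 ∈ Sat(AG EF (p → q)).

Yes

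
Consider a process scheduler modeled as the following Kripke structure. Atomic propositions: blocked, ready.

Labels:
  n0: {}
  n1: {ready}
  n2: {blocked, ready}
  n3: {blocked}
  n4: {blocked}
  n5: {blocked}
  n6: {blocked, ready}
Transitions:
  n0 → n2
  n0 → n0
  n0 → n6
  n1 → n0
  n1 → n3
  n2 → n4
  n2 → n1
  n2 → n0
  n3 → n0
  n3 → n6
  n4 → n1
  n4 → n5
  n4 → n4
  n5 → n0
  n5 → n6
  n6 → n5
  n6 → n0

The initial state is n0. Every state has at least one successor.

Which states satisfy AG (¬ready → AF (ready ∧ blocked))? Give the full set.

none

States satisfying ¬ready → AF (ready ∧ blocked): {n1, n2, n6}.
States satisfying AG (¬ready → AF (ready ∧ blocked)): ∅.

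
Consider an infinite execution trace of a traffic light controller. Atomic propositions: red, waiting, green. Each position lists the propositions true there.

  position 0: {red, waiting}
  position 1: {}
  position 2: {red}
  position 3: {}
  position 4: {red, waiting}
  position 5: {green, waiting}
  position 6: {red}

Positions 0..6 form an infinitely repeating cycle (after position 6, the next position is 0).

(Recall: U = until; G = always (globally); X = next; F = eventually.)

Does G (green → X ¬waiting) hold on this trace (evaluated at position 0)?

green → X ¬waiting holds at every position 0..6, and those are all positions ever visited, so G (green → X ¬waiting) holds.
Positions where green holds: 5.
Check X ¬waiting at each: 5→ok.

Satisfied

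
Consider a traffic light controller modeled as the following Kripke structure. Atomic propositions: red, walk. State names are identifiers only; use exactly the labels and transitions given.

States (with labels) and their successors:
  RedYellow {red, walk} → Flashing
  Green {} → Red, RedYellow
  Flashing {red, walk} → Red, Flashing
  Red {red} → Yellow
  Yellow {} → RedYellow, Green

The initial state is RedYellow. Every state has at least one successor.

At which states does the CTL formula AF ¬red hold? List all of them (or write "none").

States satisfying ¬red: {Green, Yellow}.
States satisfying AF ¬red: {Green, Red, Yellow}.

{Green, Red, Yellow}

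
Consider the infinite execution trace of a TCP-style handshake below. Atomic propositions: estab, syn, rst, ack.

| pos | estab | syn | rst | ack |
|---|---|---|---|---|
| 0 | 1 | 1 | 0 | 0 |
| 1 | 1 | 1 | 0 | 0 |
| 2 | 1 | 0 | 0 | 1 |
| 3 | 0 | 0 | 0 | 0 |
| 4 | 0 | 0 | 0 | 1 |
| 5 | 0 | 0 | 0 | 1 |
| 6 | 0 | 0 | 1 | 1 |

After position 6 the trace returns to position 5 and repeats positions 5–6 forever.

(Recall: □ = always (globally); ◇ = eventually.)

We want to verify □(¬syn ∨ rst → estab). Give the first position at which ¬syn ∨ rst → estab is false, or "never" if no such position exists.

Check ¬syn ∨ rst → estab at each position in order: 0 ✓, 1 ✓, 2 ✓.
At position 3 the labels are {}, so ¬syn ∨ rst → estab is false there. This is the first violation.

3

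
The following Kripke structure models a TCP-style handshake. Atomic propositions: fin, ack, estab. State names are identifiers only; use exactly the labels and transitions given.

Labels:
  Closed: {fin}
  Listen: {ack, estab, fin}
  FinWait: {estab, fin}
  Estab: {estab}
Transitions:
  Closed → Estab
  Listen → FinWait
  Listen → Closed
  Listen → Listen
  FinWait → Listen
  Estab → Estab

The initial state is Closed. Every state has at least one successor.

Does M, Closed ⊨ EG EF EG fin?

No

States satisfying EF EG fin: {Listen, FinWait}.
States satisfying EG EF EG fin: {Listen, FinWait}.
No suitable path/successor from Closed witnesses the formula.
Closed ∉ Sat(EG EF EG fin).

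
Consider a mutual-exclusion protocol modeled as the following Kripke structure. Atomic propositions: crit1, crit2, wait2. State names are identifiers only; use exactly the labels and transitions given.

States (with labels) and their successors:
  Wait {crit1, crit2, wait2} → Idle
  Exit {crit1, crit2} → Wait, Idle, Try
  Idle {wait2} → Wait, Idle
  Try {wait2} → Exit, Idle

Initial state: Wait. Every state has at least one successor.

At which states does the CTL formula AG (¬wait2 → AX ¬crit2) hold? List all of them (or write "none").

{Wait, Idle}

States satisfying ¬wait2 → AX ¬crit2: {Wait, Idle, Try}.
States satisfying AG (¬wait2 → AX ¬crit2): {Wait, Idle}.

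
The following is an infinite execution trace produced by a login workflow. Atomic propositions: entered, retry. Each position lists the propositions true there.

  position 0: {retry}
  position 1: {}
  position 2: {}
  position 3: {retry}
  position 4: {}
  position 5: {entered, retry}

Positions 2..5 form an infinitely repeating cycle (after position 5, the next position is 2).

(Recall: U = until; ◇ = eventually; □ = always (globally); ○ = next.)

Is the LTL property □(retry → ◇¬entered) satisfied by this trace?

Satisfied

retry → ◇¬entered holds at every position 0..5, and those are all positions ever visited, so □(retry → ◇¬entered) holds.
Positions where retry holds: 0, 3, 5.
Check ◇¬entered at each: 0→ok, 3→ok, 5→ok.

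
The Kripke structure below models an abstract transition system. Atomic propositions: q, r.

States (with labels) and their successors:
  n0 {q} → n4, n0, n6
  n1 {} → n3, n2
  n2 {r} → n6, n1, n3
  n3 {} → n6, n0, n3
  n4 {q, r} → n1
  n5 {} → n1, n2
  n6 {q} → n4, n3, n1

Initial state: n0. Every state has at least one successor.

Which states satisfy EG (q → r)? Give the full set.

States satisfying q → r: {n1, n2, n3, n4, n5}.
States satisfying EG (q → r): {n1, n2, n3, n4, n5}.

{n1, n2, n3, n4, n5}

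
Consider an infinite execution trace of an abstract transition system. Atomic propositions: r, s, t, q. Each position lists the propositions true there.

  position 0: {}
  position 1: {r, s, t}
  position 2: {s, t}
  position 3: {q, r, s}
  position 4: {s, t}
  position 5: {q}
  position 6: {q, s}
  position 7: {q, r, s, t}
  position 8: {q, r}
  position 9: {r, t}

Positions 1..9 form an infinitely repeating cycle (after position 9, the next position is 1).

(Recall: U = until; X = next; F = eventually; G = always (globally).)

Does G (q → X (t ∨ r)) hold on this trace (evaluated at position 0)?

q → X (t ∨ r) must hold at every position from 0 onward. It fails at position 5, so G (q → X (t ∨ r)) is false.
Positions where q holds: 3, 5, 6, 7, 8.
Check X (t ∨ r) at each: 3→ok, 5→fails, 6→ok, 7→ok, 8→ok.

Violated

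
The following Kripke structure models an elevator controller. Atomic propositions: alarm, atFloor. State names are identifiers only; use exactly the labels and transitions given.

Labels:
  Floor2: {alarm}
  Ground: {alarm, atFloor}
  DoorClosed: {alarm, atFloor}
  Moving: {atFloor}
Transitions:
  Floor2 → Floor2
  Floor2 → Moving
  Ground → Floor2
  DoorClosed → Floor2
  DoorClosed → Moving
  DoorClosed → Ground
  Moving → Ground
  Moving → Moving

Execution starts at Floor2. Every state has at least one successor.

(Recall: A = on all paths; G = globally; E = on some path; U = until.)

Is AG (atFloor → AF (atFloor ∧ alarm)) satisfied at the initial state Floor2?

States satisfying atFloor → AF (atFloor ∧ alarm): {Floor2, Ground, DoorClosed}.
States satisfying AG (atFloor → AF (atFloor ∧ alarm)): ∅.
Moving is reachable from Floor2 and violates atFloor → AF (atFloor ∧ alarm), so AG fails at Floor2.
Floor2 ∉ Sat(AG (atFloor → AF (atFloor ∧ alarm))).

No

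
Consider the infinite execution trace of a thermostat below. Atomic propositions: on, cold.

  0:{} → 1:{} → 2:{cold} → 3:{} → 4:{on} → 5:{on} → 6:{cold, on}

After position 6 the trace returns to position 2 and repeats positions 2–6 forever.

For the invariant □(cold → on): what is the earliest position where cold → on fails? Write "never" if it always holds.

2

Check cold → on at each position in order: 0 ✓, 1 ✓.
At position 2 the labels are {cold}, so cold → on is false there. This is the first violation.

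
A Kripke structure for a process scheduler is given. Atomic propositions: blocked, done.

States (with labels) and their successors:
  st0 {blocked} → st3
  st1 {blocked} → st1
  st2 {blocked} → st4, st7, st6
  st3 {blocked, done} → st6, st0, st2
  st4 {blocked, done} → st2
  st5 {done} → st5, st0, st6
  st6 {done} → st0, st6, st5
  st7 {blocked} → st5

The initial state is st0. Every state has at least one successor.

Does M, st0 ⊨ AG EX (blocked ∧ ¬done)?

No

States satisfying EX (blocked ∧ ¬done): {st1, st2, st3, st4, st5, st6}.
States satisfying AG EX (blocked ∧ ¬done): {st1}.
st0 is reachable from st0 and violates EX (blocked ∧ ¬done), so AG fails at st0.
st0 ∉ Sat(AG EX (blocked ∧ ¬done)).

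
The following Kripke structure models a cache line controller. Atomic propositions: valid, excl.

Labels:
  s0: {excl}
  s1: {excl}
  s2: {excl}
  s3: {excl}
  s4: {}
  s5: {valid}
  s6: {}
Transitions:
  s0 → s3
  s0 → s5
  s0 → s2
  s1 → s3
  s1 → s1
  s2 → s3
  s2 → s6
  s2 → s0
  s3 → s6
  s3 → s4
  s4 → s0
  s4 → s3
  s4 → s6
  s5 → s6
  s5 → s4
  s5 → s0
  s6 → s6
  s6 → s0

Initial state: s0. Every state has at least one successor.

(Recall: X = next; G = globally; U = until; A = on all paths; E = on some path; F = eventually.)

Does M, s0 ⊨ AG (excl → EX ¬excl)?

States satisfying excl → EX ¬excl: {s0, s2, s3, s4, s5, s6}.
States satisfying AG (excl → EX ¬excl): {s0, s2, s3, s4, s5, s6}.
Every state reachable from s0 satisfies excl → EX ¬excl.
s0 ∈ Sat(AG (excl → EX ¬excl)).

Yes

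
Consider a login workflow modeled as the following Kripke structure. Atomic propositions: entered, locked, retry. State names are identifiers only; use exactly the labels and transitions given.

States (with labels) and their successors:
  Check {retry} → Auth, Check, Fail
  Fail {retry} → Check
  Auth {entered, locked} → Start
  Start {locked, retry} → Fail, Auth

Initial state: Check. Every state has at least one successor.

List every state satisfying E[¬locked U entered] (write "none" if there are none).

{Check, Fail, Auth}

States satisfying ¬locked: {Check, Fail}.
States satisfying entered: {Auth}.
States satisfying E[¬locked U entered]: {Check, Fail, Auth}.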